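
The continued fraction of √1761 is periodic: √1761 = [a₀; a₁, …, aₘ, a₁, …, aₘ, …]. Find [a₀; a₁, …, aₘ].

[41; 1, 26, 1, 82]

a₀ = ⌊√1761⌋ = 41.
With m₀=0, d₀=1 and mₖ₊₁ = dₖaₖ − mₖ, dₖ₊₁ = (n − mₖ₊₁²)/dₖ, aₖ₊₁ = ⌊(a₀+mₖ₊₁)/dₖ₊₁⌋:
  k=1: m=41, d=80, a=1
  k=2: m=39, d=3, a=26
  k=3: m=39, d=80, a=1
  k=4: m=41, d=1, a=82
d=1 and a=2a₀=82 at k=4, so the next step gives (m, d) = (41, 80) again — its k=1 value — and the period has length 4.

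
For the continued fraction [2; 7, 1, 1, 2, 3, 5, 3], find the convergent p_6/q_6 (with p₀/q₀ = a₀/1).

Using pₖ = aₖpₖ₋₁ + pₖ₋₂, qₖ = aₖqₖ₋₁ + qₖ₋₂ (with p₋₁=1, p₋₂=0, q₋₁=0, q₋₂=1):
  k=0: a=2, p=2, q=1
  k=1: a=7, p=15, q=7
  k=2: a=1, p=17, q=8
  k=3: a=1, p=32, q=15
  k=4: a=2, p=81, q=38
  k=5: a=3, p=275, q=129
  k=6: a=5, p=1456, q=683

1456/683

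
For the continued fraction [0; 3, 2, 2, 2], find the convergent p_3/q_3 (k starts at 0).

5/17

Using pₖ = aₖpₖ₋₁ + pₖ₋₂, qₖ = aₖqₖ₋₁ + qₖ₋₂ (with p₋₁=1, p₋₂=0, q₋₁=0, q₋₂=1):
  k=0: a=0, p=0, q=1
  k=1: a=3, p=1, q=3
  k=2: a=2, p=2, q=7
  k=3: a=2, p=5, q=17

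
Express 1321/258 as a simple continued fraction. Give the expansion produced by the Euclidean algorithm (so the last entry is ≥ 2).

[5; 8, 3, 10]

1321 = 5*258 + 31
258 = 8*31 + 10
31 = 3*10 + 1
10 = 10*1 + 0  (stop)
So 1321/258 = [5; 8, 3, 10].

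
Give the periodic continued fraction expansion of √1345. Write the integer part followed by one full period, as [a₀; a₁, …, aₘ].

[36; 1, 2, 14, 2, 1, 72]

a₀ = ⌊√1345⌋ = 36.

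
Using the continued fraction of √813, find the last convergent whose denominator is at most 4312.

√813 = [28; 1, 1, 18, 1, 1, 56, …] (period length 6).
Convergents:
  p_0/q_0 = 28/1
  p_1/q_1 = 29/1
  p_2/q_2 = 57/2
  p_3/q_3 = 1055/37
  p_4/q_4 = 1112/39
  p_5/q_5 = 2167/76
  p_6/q_6 = 122464/4295
  p_7/q_7 = 124631/4371
q_6 = 4295 ≤ 4312 < 4371 = q_7, so the answer is 122464/4295.

122464/4295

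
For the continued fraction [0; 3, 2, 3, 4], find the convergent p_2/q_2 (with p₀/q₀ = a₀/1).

Using pₖ = aₖpₖ₋₁ + pₖ₋₂, qₖ = aₖqₖ₋₁ + qₖ₋₂ (with p₋₁=1, p₋₂=0, q₋₁=0, q₋₂=1):
  k=0: a=0, p=0, q=1
  k=1: a=3, p=1, q=3
  k=2: a=2, p=2, q=7

2/7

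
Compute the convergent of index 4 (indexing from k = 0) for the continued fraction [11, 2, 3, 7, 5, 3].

2995/262

Using pₖ = aₖpₖ₋₁ + pₖ₋₂, qₖ = aₖqₖ₋₁ + qₖ₋₂ (with p₋₁=1, p₋₂=0, q₋₁=0, q₋₂=1):
  k=0: a=11, p=11, q=1
  k=1: a=2, p=23, q=2
  k=2: a=3, p=80, q=7
  k=3: a=7, p=583, q=51
  k=4: a=5, p=2995, q=262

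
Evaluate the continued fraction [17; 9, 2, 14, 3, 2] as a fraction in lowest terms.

33578/1963

Fold from the inside: start with 2/1.
  3 + 1/2 = 7/2
  14 + 2/7 = 100/7
  2 + 7/100 = 207/100
  9 + 100/207 = 1963/207
  17 + 207/1963 = 33578/1963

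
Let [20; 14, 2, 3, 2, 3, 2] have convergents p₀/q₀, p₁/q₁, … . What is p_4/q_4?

4636/231

Using pₖ = aₖpₖ₋₁ + pₖ₋₂, qₖ = aₖqₖ₋₁ + qₖ₋₂ (with p₋₁=1, p₋₂=0, q₋₁=0, q₋₂=1):
  k=0: a=20, p=20, q=1
  k=1: a=14, p=281, q=14
  k=2: a=2, p=582, q=29
  k=3: a=3, p=2027, q=101
  k=4: a=2, p=4636, q=231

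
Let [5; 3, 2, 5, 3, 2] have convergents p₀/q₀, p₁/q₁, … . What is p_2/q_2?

37/7

Using pₖ = aₖpₖ₋₁ + pₖ₋₂, qₖ = aₖqₖ₋₁ + qₖ₋₂ (with p₋₁=1, p₋₂=0, q₋₁=0, q₋₂=1):
  k=0: a=5, p=5, q=1
  k=1: a=3, p=16, q=3
  k=2: a=2, p=37, q=7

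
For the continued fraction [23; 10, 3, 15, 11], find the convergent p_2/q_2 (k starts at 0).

716/31

Using pₖ = aₖpₖ₋₁ + pₖ₋₂, qₖ = aₖqₖ₋₁ + qₖ₋₂ (with p₋₁=1, p₋₂=0, q₋₁=0, q₋₂=1):
  k=0: a=23, p=23, q=1
  k=1: a=10, p=231, q=10
  k=2: a=3, p=716, q=31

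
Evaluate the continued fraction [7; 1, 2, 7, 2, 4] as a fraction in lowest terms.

1613/210

Using pₖ = aₖpₖ₋₁ + pₖ₋₂ and qₖ = aₖqₖ₋₁ + qₖ₋₂:
  k=0: a=7, p=7, q=1
  k=1: a=1, p=8, q=1
  k=2: a=2, p=23, q=3
  k=3: a=7, p=169, q=22
  k=4: a=2, p=361, q=47
  k=5: a=4, p=1613, q=210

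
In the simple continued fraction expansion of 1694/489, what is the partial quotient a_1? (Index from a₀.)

1694 = 3·489 + 227   →  a_0 = 3
489 = 2·227 + 35   →  a_1 = 2

2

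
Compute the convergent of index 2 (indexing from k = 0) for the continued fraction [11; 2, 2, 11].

57/5

Using pₖ = aₖpₖ₋₁ + pₖ₋₂, qₖ = aₖqₖ₋₁ + qₖ₋₂ (with p₋₁=1, p₋₂=0, q₋₁=0, q₋₂=1):
  k=0: a=11, p=11, q=1
  k=1: a=2, p=23, q=2
  k=2: a=2, p=57, q=5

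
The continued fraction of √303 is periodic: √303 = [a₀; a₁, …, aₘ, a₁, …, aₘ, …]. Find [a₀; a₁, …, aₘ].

a₀ = ⌊√303⌋ = 17.
With m₀=0, d₀=1 and mₖ₊₁ = dₖaₖ − mₖ, dₖ₊₁ = (n − mₖ₊₁²)/dₖ, aₖ₊₁ = ⌊(a₀+mₖ₊₁)/dₖ₊₁⌋:
  k=1: m=17, d=14, a=2
  k=2: m=11, d=13, a=2
  k=3: m=15, d=6, a=5
  k=4: m=15, d=13, a=2
  k=5: m=11, d=14, a=2
  k=6: m=17, d=1, a=34
d=1 and a=2a₀=34 at k=6, so the next step gives (m, d) = (17, 14) again — its k=1 value — and the period has length 6.

[17; 2, 2, 5, 2, 2, 34]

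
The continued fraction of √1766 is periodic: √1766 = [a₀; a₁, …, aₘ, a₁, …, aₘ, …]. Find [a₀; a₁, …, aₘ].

[42; 42, 84]

a₀ = ⌊√1766⌋ = 42.
With m₀=0, d₀=1 and mₖ₊₁ = dₖaₖ − mₖ, dₖ₊₁ = (n − mₖ₊₁²)/dₖ, aₖ₊₁ = ⌊(a₀+mₖ₊₁)/dₖ₊₁⌋:
  k=1: m=42, d=2, a=42
  k=2: m=42, d=1, a=84
d=1 and a=2a₀=84 at k=2, so the next step gives (m, d) = (42, 2) again — its k=1 value — and the period has length 2.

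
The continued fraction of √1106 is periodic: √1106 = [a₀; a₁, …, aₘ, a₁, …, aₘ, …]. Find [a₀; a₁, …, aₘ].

[33; 3, 1, 8, 1, 3, 66]

a₀ = ⌊√1106⌋ = 33.
With m₀=0, d₀=1 and mₖ₊₁ = dₖaₖ − mₖ, dₖ₊₁ = (n − mₖ₊₁²)/dₖ, aₖ₊₁ = ⌊(a₀+mₖ₊₁)/dₖ₊₁⌋:
  k=1: m=33, d=17, a=3
  k=2: m=18, d=46, a=1
  k=3: m=28, d=7, a=8
  k=4: m=28, d=46, a=1
  k=5: m=18, d=17, a=3
  k=6: m=33, d=1, a=66
d=1 and a=2a₀=66 at k=6, so the next step gives (m, d) = (33, 17) again — its k=1 value — and the period has length 6.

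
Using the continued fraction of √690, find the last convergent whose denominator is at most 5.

√690 = [26; 3, 1, 2, 1, 3, 52, …] (period length 6).
Convergents:
  p_0/q_0 = 26/1
  p_1/q_1 = 79/3
  p_2/q_2 = 105/4
  p_3/q_3 = 289/11
q_2 = 4 ≤ 5 < 11 = q_3, so the answer is 105/4.

105/4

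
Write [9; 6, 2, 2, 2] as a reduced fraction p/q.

705/77

Using pₖ = aₖpₖ₋₁ + pₖ₋₂ and qₖ = aₖqₖ₋₁ + qₖ₋₂:
  k=0: a=9, p=9, q=1
  k=1: a=6, p=55, q=6
  k=2: a=2, p=119, q=13
  k=3: a=2, p=293, q=32
  k=4: a=2, p=705, q=77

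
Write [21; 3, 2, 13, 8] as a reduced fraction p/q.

Fold from the inside: start with 8/1.
  13 + 1/8 = 105/8
  2 + 8/105 = 218/105
  3 + 105/218 = 759/218
  21 + 218/759 = 16157/759

16157/759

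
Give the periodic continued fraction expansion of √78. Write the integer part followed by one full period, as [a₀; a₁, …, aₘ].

a₀ = ⌊√78⌋ = 8.
With m₀=0, d₀=1 and mₖ₊₁ = dₖaₖ − mₖ, dₖ₊₁ = (n − mₖ₊₁²)/dₖ, aₖ₊₁ = ⌊(a₀+mₖ₊₁)/dₖ₊₁⌋:
  k=1: m=8, d=14, a=1
  k=2: m=6, d=3, a=4
  k=3: m=6, d=14, a=1
  k=4: m=8, d=1, a=16
d=1 and a=2a₀=16 at k=4, so the next step gives (m, d) = (8, 14) again — its k=1 value — and the period has length 4.

[8; 1, 4, 1, 16]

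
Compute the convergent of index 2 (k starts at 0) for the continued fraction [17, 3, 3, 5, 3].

Using pₖ = aₖpₖ₋₁ + pₖ₋₂, qₖ = aₖqₖ₋₁ + qₖ₋₂ (with p₋₁=1, p₋₂=0, q₋₁=0, q₋₂=1):
  k=0: a=17, p=17, q=1
  k=1: a=3, p=52, q=3
  k=2: a=3, p=173, q=10

173/10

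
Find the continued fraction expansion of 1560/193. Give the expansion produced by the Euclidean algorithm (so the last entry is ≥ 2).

1560 = 8×193 + 16
193 = 12×16 + 1
16 = 16×1 + 0  (stop)
So 1560/193 = [8; 12, 16].

[8; 12, 16]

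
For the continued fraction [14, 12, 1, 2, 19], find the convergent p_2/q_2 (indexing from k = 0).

183/13

Using pₖ = aₖpₖ₋₁ + pₖ₋₂, qₖ = aₖqₖ₋₁ + qₖ₋₂ (with p₋₁=1, p₋₂=0, q₋₁=0, q₋₂=1):
  k=0: a=14, p=14, q=1
  k=1: a=12, p=169, q=12
  k=2: a=1, p=183, q=13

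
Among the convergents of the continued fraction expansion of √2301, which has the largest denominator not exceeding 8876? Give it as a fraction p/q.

147312/3071

√2301 = [47; 1, 30, 1, 94, …] (period length 4).
Convergents:
  p_0/q_0 = 47/1
  p_1/q_1 = 48/1
  p_2/q_2 = 1487/31
  p_3/q_3 = 1535/32
  p_4/q_4 = 145777/3039
  p_5/q_5 = 147312/3071
  p_6/q_6 = 4565137/95169
q_5 = 3071 ≤ 8876 < 95169 = q_6, so the answer is 147312/3071.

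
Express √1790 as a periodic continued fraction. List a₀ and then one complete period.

[42; 3, 4, 8, 4, 3, 84]

a₀ = ⌊√1790⌋ = 42.
With m₀=0, d₀=1 and mₖ₊₁ = dₖaₖ − mₖ, dₖ₊₁ = (n − mₖ₊₁²)/dₖ, aₖ₊₁ = ⌊(a₀+mₖ₊₁)/dₖ₊₁⌋:
  k=1: m=42, d=26, a=3
  k=2: m=36, d=19, a=4
  k=3: m=40, d=10, a=8
  k=4: m=40, d=19, a=4
  k=5: m=36, d=26, a=3
  k=6: m=42, d=1, a=84
d=1 and a=2a₀=84 at k=6, so the next step gives (m, d) = (42, 26) again — its k=1 value — and the period has length 6.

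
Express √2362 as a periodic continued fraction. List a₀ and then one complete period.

[48; 1, 1, 1, 1, 96]

a₀ = ⌊√2362⌋ = 48.
With m₀=0, d₀=1 and mₖ₊₁ = dₖaₖ − mₖ, dₖ₊₁ = (n − mₖ₊₁²)/dₖ, aₖ₊₁ = ⌊(a₀+mₖ₊₁)/dₖ₊₁⌋:
  k=1: m=48, d=58, a=1
  k=2: m=10, d=39, a=1
  k=3: m=29, d=39, a=1
  k=4: m=10, d=58, a=1
  k=5: m=48, d=1, a=96
d=1 and a=2a₀=96 at k=5, so the next step gives (m, d) = (48, 58) again — its k=1 value — and the period has length 5.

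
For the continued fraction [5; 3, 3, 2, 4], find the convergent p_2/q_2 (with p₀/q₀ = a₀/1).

53/10

Using pₖ = aₖpₖ₋₁ + pₖ₋₂, qₖ = aₖqₖ₋₁ + qₖ₋₂ (with p₋₁=1, p₋₂=0, q₋₁=0, q₋₂=1):
  k=0: a=5, p=5, q=1
  k=1: a=3, p=16, q=3
  k=2: a=3, p=53, q=10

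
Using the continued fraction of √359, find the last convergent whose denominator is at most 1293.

13661/721

√359 = [18; 1, 17, 1, 36, …] (period length 4).
Convergents:
  p_0/q_0 = 18/1
  p_1/q_1 = 19/1
  p_2/q_2 = 341/18
  p_3/q_3 = 360/19
  p_4/q_4 = 13301/702
  p_5/q_5 = 13661/721
  p_6/q_6 = 245538/12959
q_5 = 721 ≤ 1293 < 12959 = q_6, so the answer is 13661/721.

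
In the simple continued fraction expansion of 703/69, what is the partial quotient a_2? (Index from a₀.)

703 = 10·69 + 13   →  a_0 = 10
69 = 5·13 + 4   →  a_1 = 5
13 = 3·4 + 1   →  a_2 = 3

3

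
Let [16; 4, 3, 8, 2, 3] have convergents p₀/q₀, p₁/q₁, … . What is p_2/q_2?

211/13

Using pₖ = aₖpₖ₋₁ + pₖ₋₂, qₖ = aₖqₖ₋₁ + qₖ₋₂ (with p₋₁=1, p₋₂=0, q₋₁=0, q₋₂=1):
  k=0: a=16, p=16, q=1
  k=1: a=4, p=65, q=4
  k=2: a=3, p=211, q=13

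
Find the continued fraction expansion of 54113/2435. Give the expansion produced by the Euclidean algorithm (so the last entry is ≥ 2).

[22; 4, 2, 15, 2, 8]

54113 = 22×2435 + 543
2435 = 4×543 + 263
543 = 2×263 + 17
263 = 15×17 + 8
17 = 2×8 + 1
8 = 8×1 + 0  (stop)
So 54113/2435 = [22; 4, 2, 15, 2, 8].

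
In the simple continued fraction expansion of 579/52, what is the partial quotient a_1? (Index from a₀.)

579 = 11·52 + 7   →  a_0 = 11
52 = 7·7 + 3   →  a_1 = 7

7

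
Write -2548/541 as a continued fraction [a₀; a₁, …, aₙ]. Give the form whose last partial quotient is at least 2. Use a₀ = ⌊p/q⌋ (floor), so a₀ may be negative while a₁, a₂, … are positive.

[-5; 3, 2, 4, 8, 2]

-2548 = -5·541 + 157
541 = 3·157 + 70
157 = 2·70 + 17
70 = 4·17 + 2
17 = 8·2 + 1
2 = 2·1 + 0  (stop)
So -2548/541 = [-5; 3, 2, 4, 8, 2].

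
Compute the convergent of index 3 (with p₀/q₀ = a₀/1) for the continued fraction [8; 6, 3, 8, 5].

1289/158

Using pₖ = aₖpₖ₋₁ + pₖ₋₂, qₖ = aₖqₖ₋₁ + qₖ₋₂ (with p₋₁=1, p₋₂=0, q₋₁=0, q₋₂=1):
  k=0: a=8, p=8, q=1
  k=1: a=6, p=49, q=6
  k=2: a=3, p=155, q=19
  k=3: a=8, p=1289, q=158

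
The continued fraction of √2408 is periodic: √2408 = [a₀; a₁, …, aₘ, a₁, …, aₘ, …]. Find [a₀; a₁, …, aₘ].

[49; 14, 98]

a₀ = ⌊√2408⌋ = 49.
With m₀=0, d₀=1 and mₖ₊₁ = dₖaₖ − mₖ, dₖ₊₁ = (n − mₖ₊₁²)/dₖ, aₖ₊₁ = ⌊(a₀+mₖ₊₁)/dₖ₊₁⌋:
  k=1: m=49, d=7, a=14
  k=2: m=49, d=1, a=98
d=1 and a=2a₀=98 at k=2, so the next step gives (m, d) = (49, 7) again — its k=1 value — and the period has length 2.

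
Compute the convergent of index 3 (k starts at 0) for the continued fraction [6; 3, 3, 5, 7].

334/53

Using pₖ = aₖpₖ₋₁ + pₖ₋₂, qₖ = aₖqₖ₋₁ + qₖ₋₂ (with p₋₁=1, p₋₂=0, q₋₁=0, q₋₂=1):
  k=0: a=6, p=6, q=1
  k=1: a=3, p=19, q=3
  k=2: a=3, p=63, q=10
  k=3: a=5, p=334, q=53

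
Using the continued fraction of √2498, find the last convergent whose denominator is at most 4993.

√2498 = [49; 1, 48, 1, 98, …] (period length 4).
Convergents:
  p_0/q_0 = 49/1
  p_1/q_1 = 50/1
  p_2/q_2 = 2449/49
  p_3/q_3 = 2499/50
  p_4/q_4 = 247351/4949
  p_5/q_5 = 249850/4999
q_4 = 4949 ≤ 4993 < 4999 = q_5, so the answer is 247351/4949.

247351/4949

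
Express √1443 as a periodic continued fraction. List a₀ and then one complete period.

[37; 1, 74]

a₀ = ⌊√1443⌋ = 37.
With m₀=0, d₀=1 and mₖ₊₁ = dₖaₖ − mₖ, dₖ₊₁ = (n − mₖ₊₁²)/dₖ, aₖ₊₁ = ⌊(a₀+mₖ₊₁)/dₖ₊₁⌋:
  k=1: m=37, d=74, a=1
  k=2: m=37, d=1, a=74
d=1 and a=2a₀=74 at k=2, so the next step gives (m, d) = (37, 74) again — its k=1 value — and the period has length 2.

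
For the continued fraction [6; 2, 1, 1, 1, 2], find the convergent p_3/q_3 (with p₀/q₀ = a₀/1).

Using pₖ = aₖpₖ₋₁ + pₖ₋₂, qₖ = aₖqₖ₋₁ + qₖ₋₂ (with p₋₁=1, p₋₂=0, q₋₁=0, q₋₂=1):
  k=0: a=6, p=6, q=1
  k=1: a=2, p=13, q=2
  k=2: a=1, p=19, q=3
  k=3: a=1, p=32, q=5

32/5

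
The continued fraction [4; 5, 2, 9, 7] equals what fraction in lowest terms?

Using pₖ = aₖpₖ₋₁ + pₖ₋₂ and qₖ = aₖqₖ₋₁ + qₖ₋₂:
  k=0: a=4, p=4, q=1
  k=1: a=5, p=21, q=5
  k=2: a=2, p=46, q=11
  k=3: a=9, p=435, q=104
  k=4: a=7, p=3091, q=739

3091/739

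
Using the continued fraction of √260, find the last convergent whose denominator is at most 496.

4144/257

√260 = [16; 8, 32, …] (period length 2).
Convergents:
  p_0/q_0 = 16/1
  p_1/q_1 = 129/8
  p_2/q_2 = 4144/257
  p_3/q_3 = 33281/2064
q_2 = 257 ≤ 496 < 2064 = q_3, so the answer is 4144/257.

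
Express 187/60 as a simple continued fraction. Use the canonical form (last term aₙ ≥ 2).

187 = 3*60 + 7
60 = 8*7 + 4
7 = 1*4 + 3
4 = 1*3 + 1
3 = 3*1 + 0  (stop)
So 187/60 = [3; 8, 1, 1, 3].

[3; 8, 1, 1, 3]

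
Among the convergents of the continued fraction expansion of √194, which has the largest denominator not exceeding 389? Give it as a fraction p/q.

5251/377

√194 = [13; 1, 12, 1, 26, …] (period length 4).
Convergents:
  p_0/q_0 = 13/1
  p_1/q_1 = 14/1
  p_2/q_2 = 181/13
  p_3/q_3 = 195/14
  p_4/q_4 = 5251/377
  p_5/q_5 = 5446/391
q_4 = 377 ≤ 389 < 391 = q_5, so the answer is 5251/377.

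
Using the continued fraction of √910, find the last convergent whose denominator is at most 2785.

65521/2172

√910 = [30; 6, 60, …] (period length 2).
Convergents:
  p_0/q_0 = 30/1
  p_1/q_1 = 181/6
  p_2/q_2 = 10890/361
  p_3/q_3 = 65521/2172
  p_4/q_4 = 3942150/130681
q_3 = 2172 ≤ 2785 < 130681 = q_4, so the answer is 65521/2172.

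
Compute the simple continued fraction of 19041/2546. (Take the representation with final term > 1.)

19041 = 7·2546 + 1219
2546 = 2·1219 + 108
1219 = 11·108 + 31
108 = 3·31 + 15
31 = 2·15 + 1
15 = 15·1 + 0  (stop)
So 19041/2546 = [7; 2, 11, 3, 2, 15].

[7; 2, 11, 3, 2, 15]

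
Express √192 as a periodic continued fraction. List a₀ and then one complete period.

[13; 1, 5, 1, 26]

a₀ = ⌊√192⌋ = 13.
With m₀=0, d₀=1 and mₖ₊₁ = dₖaₖ − mₖ, dₖ₊₁ = (n − mₖ₊₁²)/dₖ, aₖ₊₁ = ⌊(a₀+mₖ₊₁)/dₖ₊₁⌋:
  k=1: m=13, d=23, a=1
  k=2: m=10, d=4, a=5
  k=3: m=10, d=23, a=1
  k=4: m=13, d=1, a=26
d=1 and a=2a₀=26 at k=4, so the next step gives (m, d) = (13, 23) again — its k=1 value — and the period has length 4.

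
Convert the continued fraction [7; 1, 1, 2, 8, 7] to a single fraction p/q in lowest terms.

Fold from the inside: start with 7/1.
  8 + 1/7 = 57/7
  2 + 7/57 = 121/57
  1 + 57/121 = 178/121
  1 + 121/178 = 299/178
  7 + 178/299 = 2271/299

2271/299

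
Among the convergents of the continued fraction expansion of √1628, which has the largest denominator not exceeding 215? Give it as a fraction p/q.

2663/66

√1628 = [40; 2, 1, 6, 1, 2, 80, …] (period length 6).
Convergents:
  p_0/q_0 = 40/1
  p_1/q_1 = 81/2
  p_2/q_2 = 121/3
  p_3/q_3 = 807/20
  p_4/q_4 = 928/23
  p_5/q_5 = 2663/66
  p_6/q_6 = 213968/5303
q_5 = 66 ≤ 215 < 5303 = q_6, so the answer is 2663/66.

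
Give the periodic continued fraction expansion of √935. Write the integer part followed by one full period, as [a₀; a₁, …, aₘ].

a₀ = ⌊√935⌋ = 30.

[30; 1, 1, 2, 1, 2, 1, 1, 60]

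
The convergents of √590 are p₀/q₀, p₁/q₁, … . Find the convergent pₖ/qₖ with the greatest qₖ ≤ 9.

√590 = [24; 3, 2, 4, 2, 3, 48, …] (period length 6).
Convergents:
  p_0/q_0 = 24/1
  p_1/q_1 = 73/3
  p_2/q_2 = 170/7
  p_3/q_3 = 753/31
q_2 = 7 ≤ 9 < 31 = q_3, so the answer is 170/7.

170/7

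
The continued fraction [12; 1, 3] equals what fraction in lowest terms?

Using pₖ = aₖpₖ₋₁ + pₖ₋₂ and qₖ = aₖqₖ₋₁ + qₖ₋₂:
  k=0: a=12, p=12, q=1
  k=1: a=1, p=13, q=1
  k=2: a=3, p=51, q=4

51/4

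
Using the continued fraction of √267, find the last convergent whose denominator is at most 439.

2402/147

√267 = [16; 2, 1, 15, 1, 2, 32, …] (period length 6).
Convergents:
  p_0/q_0 = 16/1
  p_1/q_1 = 33/2
  p_2/q_2 = 49/3
  p_3/q_3 = 768/47
  p_4/q_4 = 817/50
  p_5/q_5 = 2402/147
  p_6/q_6 = 77681/4754
q_5 = 147 ≤ 439 < 4754 = q_6, so the answer is 2402/147.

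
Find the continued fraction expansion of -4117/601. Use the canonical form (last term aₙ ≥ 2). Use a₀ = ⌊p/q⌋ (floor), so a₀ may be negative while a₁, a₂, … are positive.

[-7; 6, 1, 2, 9, 1, 2]

-4117 = -7*601 + 90
601 = 6*90 + 61
90 = 1*61 + 29
61 = 2*29 + 3
29 = 9*3 + 2
3 = 1*2 + 1
2 = 2*1 + 0  (stop)
So -4117/601 = [-7; 6, 1, 2, 9, 1, 2].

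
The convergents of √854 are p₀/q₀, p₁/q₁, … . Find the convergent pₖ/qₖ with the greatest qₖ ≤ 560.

√854 = [29; 4, 2, 11, 4, 11, 2, 4, 58, …] (period length 8).
Convergents:
  p_0/q_0 = 29/1
  p_1/q_1 = 117/4
  p_2/q_2 = 263/9
  p_3/q_3 = 3010/103
  p_4/q_4 = 12303/421
  p_5/q_5 = 138343/4734
q_4 = 421 ≤ 560 < 4734 = q_5, so the answer is 12303/421.

12303/421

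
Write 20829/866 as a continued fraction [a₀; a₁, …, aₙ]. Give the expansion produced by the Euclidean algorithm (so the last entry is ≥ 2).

20829 = 24×866 + 45
866 = 19×45 + 11
45 = 4×11 + 1
11 = 11×1 + 0  (stop)
So 20829/866 = [24; 19, 4, 11].

[24; 19, 4, 11]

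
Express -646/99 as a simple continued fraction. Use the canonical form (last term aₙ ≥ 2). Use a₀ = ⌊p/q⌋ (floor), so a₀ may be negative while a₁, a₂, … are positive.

-646 = -7*99 + 47
99 = 2*47 + 5
47 = 9*5 + 2
5 = 2*2 + 1
2 = 2*1 + 0  (stop)
So -646/99 = [-7; 2, 9, 2, 2].

[-7; 2, 9, 2, 2]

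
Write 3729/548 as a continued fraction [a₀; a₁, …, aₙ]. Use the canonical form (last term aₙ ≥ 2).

[6; 1, 4, 8, 4, 3]

3729 = 6×548 + 441
548 = 1×441 + 107
441 = 4×107 + 13
107 = 8×13 + 3
13 = 4×3 + 1
3 = 3×1 + 0  (stop)
So 3729/548 = [6; 1, 4, 8, 4, 3].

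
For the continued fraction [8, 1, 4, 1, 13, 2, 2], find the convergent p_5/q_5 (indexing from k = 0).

Using pₖ = aₖpₖ₋₁ + pₖ₋₂, qₖ = aₖqₖ₋₁ + qₖ₋₂ (with p₋₁=1, p₋₂=0, q₋₁=0, q₋₂=1):
  k=0: a=8, p=8, q=1
  k=1: a=1, p=9, q=1
  k=2: a=4, p=44, q=5
  k=3: a=1, p=53, q=6
  k=4: a=13, p=733, q=83
  k=5: a=2, p=1519, q=172

1519/172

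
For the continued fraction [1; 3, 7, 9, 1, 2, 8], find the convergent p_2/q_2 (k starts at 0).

29/22

Using pₖ = aₖpₖ₋₁ + pₖ₋₂, qₖ = aₖqₖ₋₁ + qₖ₋₂ (with p₋₁=1, p₋₂=0, q₋₁=0, q₋₂=1):
  k=0: a=1, p=1, q=1
  k=1: a=3, p=4, q=3
  k=2: a=7, p=29, q=22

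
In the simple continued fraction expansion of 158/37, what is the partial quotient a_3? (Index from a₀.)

2

158 = 4·37 + 10   →  a_0 = 4
37 = 3·10 + 7   →  a_1 = 3
10 = 1·7 + 3   →  a_2 = 1
7 = 2·3 + 1   →  a_3 = 2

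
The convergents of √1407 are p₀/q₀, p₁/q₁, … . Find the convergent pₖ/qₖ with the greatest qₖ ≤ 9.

√1407 = [37; 1, 1, 24, 1, 1, 74, …] (period length 6).
Convergents:
  p_0/q_0 = 37/1
  p_1/q_1 = 38/1
  p_2/q_2 = 75/2
  p_3/q_3 = 1838/49
q_2 = 2 ≤ 9 < 49 = q_3, so the answer is 75/2.

75/2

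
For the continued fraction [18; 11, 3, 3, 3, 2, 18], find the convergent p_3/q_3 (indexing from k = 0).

Using pₖ = aₖpₖ₋₁ + pₖ₋₂, qₖ = aₖqₖ₋₁ + qₖ₋₂ (with p₋₁=1, p₋₂=0, q₋₁=0, q₋₂=1):
  k=0: a=18, p=18, q=1
  k=1: a=11, p=199, q=11
  k=2: a=3, p=615, q=34
  k=3: a=3, p=2044, q=113

2044/113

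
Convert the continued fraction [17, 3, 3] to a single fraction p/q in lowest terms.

Fold from the inside: start with 3/1.
  3 + 1/3 = 10/3
  17 + 3/10 = 173/10

173/10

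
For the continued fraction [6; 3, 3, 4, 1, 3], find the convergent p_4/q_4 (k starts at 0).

334/53

Using pₖ = aₖpₖ₋₁ + pₖ₋₂, qₖ = aₖqₖ₋₁ + qₖ₋₂ (with p₋₁=1, p₋₂=0, q₋₁=0, q₋₂=1):
  k=0: a=6, p=6, q=1
  k=1: a=3, p=19, q=3
  k=2: a=3, p=63, q=10
  k=3: a=4, p=271, q=43
  k=4: a=1, p=334, q=53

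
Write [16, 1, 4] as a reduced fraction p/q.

84/5

Fold from the inside: start with 4/1.
  1 + 1/4 = 5/4
  16 + 4/5 = 84/5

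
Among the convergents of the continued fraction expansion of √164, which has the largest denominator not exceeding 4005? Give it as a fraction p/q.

√164 = [12; 1, 4, 6, 4, 1, 24, …] (period length 6).
Convergents:
  p_0/q_0 = 12/1
  p_1/q_1 = 13/1
  p_2/q_2 = 64/5
  p_3/q_3 = 397/31
  p_4/q_4 = 1652/129
  p_5/q_5 = 2049/160
  p_6/q_6 = 50828/3969
  p_7/q_7 = 52877/4129
q_6 = 3969 ≤ 4005 < 4129 = q_7, so the answer is 50828/3969.

50828/3969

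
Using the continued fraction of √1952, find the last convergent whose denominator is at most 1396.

21428/485

√1952 = [44; 5, 1, 1, 21, 1, 1, 5, 88, …] (period length 8).
Convergents:
  p_0/q_0 = 44/1
  p_1/q_1 = 221/5
  p_2/q_2 = 265/6
  p_3/q_3 = 486/11
  p_4/q_4 = 10471/237
  p_5/q_5 = 10957/248
  p_6/q_6 = 21428/485
  p_7/q_7 = 118097/2673
q_6 = 485 ≤ 1396 < 2673 = q_7, so the answer is 21428/485.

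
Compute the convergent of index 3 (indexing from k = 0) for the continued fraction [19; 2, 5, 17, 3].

3677/189

Using pₖ = aₖpₖ₋₁ + pₖ₋₂, qₖ = aₖqₖ₋₁ + qₖ₋₂ (with p₋₁=1, p₋₂=0, q₋₁=0, q₋₂=1):
  k=0: a=19, p=19, q=1
  k=1: a=2, p=39, q=2
  k=2: a=5, p=214, q=11
  k=3: a=17, p=3677, q=189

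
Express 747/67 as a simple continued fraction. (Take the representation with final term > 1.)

747 = 11*67 + 10
67 = 6*10 + 7
10 = 1*7 + 3
7 = 2*3 + 1
3 = 3*1 + 0  (stop)
So 747/67 = [11; 6, 1, 2, 3].

[11; 6, 1, 2, 3]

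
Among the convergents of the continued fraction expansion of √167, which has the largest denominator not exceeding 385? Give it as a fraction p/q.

√167 = [12; 1, 11, 1, 24, …] (period length 4).
Convergents:
  p_0/q_0 = 12/1
  p_1/q_1 = 13/1
  p_2/q_2 = 155/12
  p_3/q_3 = 168/13
  p_4/q_4 = 4187/324
  p_5/q_5 = 4355/337
  p_6/q_6 = 52092/4031
q_5 = 337 ≤ 385 < 4031 = q_6, so the answer is 4355/337.

4355/337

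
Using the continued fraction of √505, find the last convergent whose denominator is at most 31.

√505 = [22; 2, 8, 2, 44, …] (period length 4).
Convergents:
  p_0/q_0 = 22/1
  p_1/q_1 = 45/2
  p_2/q_2 = 382/17
  p_3/q_3 = 809/36
q_2 = 17 ≤ 31 < 36 = q_3, so the answer is 382/17.

382/17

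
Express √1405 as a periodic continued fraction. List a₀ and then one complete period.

a₀ = ⌊√1405⌋ = 37.
With m₀=0, d₀=1 and mₖ₊₁ = dₖaₖ − mₖ, dₖ₊₁ = (n − mₖ₊₁²)/dₖ, aₖ₊₁ = ⌊(a₀+mₖ₊₁)/dₖ₊₁⌋:
  k=1: m=37, d=36, a=2
  k=2: m=35, d=5, a=14
  k=3: m=35, d=36, a=2
  k=4: m=37, d=1, a=74
d=1 and a=2a₀=74 at k=4, so the next step gives (m, d) = (37, 36) again — its k=1 value — and the period has length 4.

[37; 2, 14, 2, 74]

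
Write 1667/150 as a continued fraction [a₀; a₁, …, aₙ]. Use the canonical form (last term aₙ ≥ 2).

1667 = 11×150 + 17
150 = 8×17 + 14
17 = 1×14 + 3
14 = 4×3 + 2
3 = 1×2 + 1
2 = 2×1 + 0  (stop)
So 1667/150 = [11; 8, 1, 4, 1, 2].

[11; 8, 1, 4, 1, 2]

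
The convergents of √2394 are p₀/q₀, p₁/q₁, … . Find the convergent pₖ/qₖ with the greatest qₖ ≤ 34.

√2394 = [48; 1, 12, 1, 96, …] (period length 4).
Convergents:
  p_0/q_0 = 48/1
  p_1/q_1 = 49/1
  p_2/q_2 = 636/13
  p_3/q_3 = 685/14
  p_4/q_4 = 66396/1357
q_3 = 14 ≤ 34 < 1357 = q_4, so the answer is 685/14.

685/14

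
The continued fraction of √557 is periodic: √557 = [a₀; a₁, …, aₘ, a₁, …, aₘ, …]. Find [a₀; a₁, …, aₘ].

a₀ = ⌊√557⌋ = 23.
With m₀=0, d₀=1 and mₖ₊₁ = dₖaₖ − mₖ, dₖ₊₁ = (n − mₖ₊₁²)/dₖ, aₖ₊₁ = ⌊(a₀+mₖ₊₁)/dₖ₊₁⌋:
  k=1: m=23, d=28, a=1
  k=2: m=5, d=19, a=1
  k=3: m=14, d=19, a=1
  k=4: m=5, d=28, a=1
  k=5: m=23, d=1, a=46
d=1 and a=2a₀=46 at k=5, so the next step gives (m, d) = (23, 28) again — its k=1 value — and the period has length 5.

[23; 1, 1, 1, 1, 46]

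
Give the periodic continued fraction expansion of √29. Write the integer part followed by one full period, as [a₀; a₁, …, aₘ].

a₀ = ⌊√29⌋ = 5.
With m₀=0, d₀=1 and mₖ₊₁ = dₖaₖ − mₖ, dₖ₊₁ = (n − mₖ₊₁²)/dₖ, aₖ₊₁ = ⌊(a₀+mₖ₊₁)/dₖ₊₁⌋:
  k=1: m=5, d=4, a=2
  k=2: m=3, d=5, a=1
  k=3: m=2, d=5, a=1
  k=4: m=3, d=4, a=2
  k=5: m=5, d=1, a=10
d=1 and a=2a₀=10 at k=5, so the next step gives (m, d) = (5, 4) again — its k=1 value — and the period has length 5.

[5; 2, 1, 1, 2, 10]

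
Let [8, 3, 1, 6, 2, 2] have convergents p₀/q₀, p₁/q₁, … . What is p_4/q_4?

479/58

Using pₖ = aₖpₖ₋₁ + pₖ₋₂, qₖ = aₖqₖ₋₁ + qₖ₋₂ (with p₋₁=1, p₋₂=0, q₋₁=0, q₋₂=1):
  k=0: a=8, p=8, q=1
  k=1: a=3, p=25, q=3
  k=2: a=1, p=33, q=4
  k=3: a=6, p=223, q=27
  k=4: a=2, p=479, q=58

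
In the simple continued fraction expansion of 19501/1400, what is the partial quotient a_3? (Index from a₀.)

19501 = 13·1400 + 1301   →  a_0 = 13
1400 = 1·1301 + 99   →  a_1 = 1
1301 = 13·99 + 14   →  a_2 = 13
99 = 7·14 + 1   →  a_3 = 7

7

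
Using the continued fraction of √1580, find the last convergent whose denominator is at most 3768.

50561/1272

√1580 = [39; 1, 2, 1, 78, …] (period length 4).
Convergents:
  p_0/q_0 = 39/1
  p_1/q_1 = 40/1
  p_2/q_2 = 119/3
  p_3/q_3 = 159/4
  p_4/q_4 = 12521/315
  p_5/q_5 = 12680/319
  p_6/q_6 = 37881/953
  p_7/q_7 = 50561/1272
  p_8/q_8 = 3981639/100169
q_7 = 1272 ≤ 3768 < 100169 = q_8, so the answer is 50561/1272.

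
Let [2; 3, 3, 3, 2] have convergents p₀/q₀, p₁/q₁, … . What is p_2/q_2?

Using pₖ = aₖpₖ₋₁ + pₖ₋₂, qₖ = aₖqₖ₋₁ + qₖ₋₂ (with p₋₁=1, p₋₂=0, q₋₁=0, q₋₂=1):
  k=0: a=2, p=2, q=1
  k=1: a=3, p=7, q=3
  k=2: a=3, p=23, q=10

23/10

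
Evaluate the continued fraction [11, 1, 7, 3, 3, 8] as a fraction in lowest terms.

Using pₖ = aₖpₖ₋₁ + pₖ₋₂ and qₖ = aₖqₖ₋₁ + qₖ₋₂:
  k=0: a=11, p=11, q=1
  k=1: a=1, p=12, q=1
  k=2: a=7, p=95, q=8
  k=3: a=3, p=297, q=25
  k=4: a=3, p=986, q=83
  k=5: a=8, p=8185, q=689

8185/689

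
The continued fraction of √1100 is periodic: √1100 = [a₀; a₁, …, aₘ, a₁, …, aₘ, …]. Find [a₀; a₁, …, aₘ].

a₀ = ⌊√1100⌋ = 33.
With m₀=0, d₀=1 and mₖ₊₁ = dₖaₖ − mₖ, dₖ₊₁ = (n − mₖ₊₁²)/dₖ, aₖ₊₁ = ⌊(a₀+mₖ₊₁)/dₖ₊₁⌋:
  k=1: m=33, d=11, a=6
  k=2: m=33, d=1, a=66
d=1 and a=2a₀=66 at k=2, so the next step gives (m, d) = (33, 11) again — its k=1 value — and the period has length 2.

[33; 6, 66]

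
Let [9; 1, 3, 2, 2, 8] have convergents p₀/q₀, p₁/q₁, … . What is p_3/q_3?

Using pₖ = aₖpₖ₋₁ + pₖ₋₂, qₖ = aₖqₖ₋₁ + qₖ₋₂ (with p₋₁=1, p₋₂=0, q₋₁=0, q₋₂=1):
  k=0: a=9, p=9, q=1
  k=1: a=1, p=10, q=1
  k=2: a=3, p=39, q=4
  k=3: a=2, p=88, q=9

88/9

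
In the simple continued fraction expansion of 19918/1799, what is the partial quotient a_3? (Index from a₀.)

19918 = 11·1799 + 129   →  a_0 = 11
1799 = 13·129 + 122   →  a_1 = 13
129 = 1·122 + 7   →  a_2 = 1
122 = 17·7 + 3   →  a_3 = 17

17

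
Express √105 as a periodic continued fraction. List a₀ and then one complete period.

a₀ = ⌊√105⌋ = 10.

[10; 4, 20]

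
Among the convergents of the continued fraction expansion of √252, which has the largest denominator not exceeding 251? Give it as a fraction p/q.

3921/247

√252 = [15; 1, 6, 1, 30, …] (period length 4).
Convergents:
  p_0/q_0 = 15/1
  p_1/q_1 = 16/1
  p_2/q_2 = 111/7
  p_3/q_3 = 127/8
  p_4/q_4 = 3921/247
  p_5/q_5 = 4048/255
q_4 = 247 ≤ 251 < 255 = q_5, so the answer is 3921/247.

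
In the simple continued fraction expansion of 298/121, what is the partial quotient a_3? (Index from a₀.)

4

298 = 2·121 + 56   →  a_0 = 2
121 = 2·56 + 9   →  a_1 = 2
56 = 6·9 + 2   →  a_2 = 6
9 = 4·2 + 1   →  a_3 = 4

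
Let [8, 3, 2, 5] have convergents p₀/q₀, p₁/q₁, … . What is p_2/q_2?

Using pₖ = aₖpₖ₋₁ + pₖ₋₂, qₖ = aₖqₖ₋₁ + qₖ₋₂ (with p₋₁=1, p₋₂=0, q₋₁=0, q₋₂=1):
  k=0: a=8, p=8, q=1
  k=1: a=3, p=25, q=3
  k=2: a=2, p=58, q=7

58/7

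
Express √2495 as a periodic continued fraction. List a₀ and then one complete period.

[49; 1, 18, 1, 98]

a₀ = ⌊√2495⌋ = 49.
With m₀=0, d₀=1 and mₖ₊₁ = dₖaₖ − mₖ, dₖ₊₁ = (n − mₖ₊₁²)/dₖ, aₖ₊₁ = ⌊(a₀+mₖ₊₁)/dₖ₊₁⌋:
  k=1: m=49, d=94, a=1
  k=2: m=45, d=5, a=18
  k=3: m=45, d=94, a=1
  k=4: m=49, d=1, a=98
d=1 and a=2a₀=98 at k=4, so the next step gives (m, d) = (49, 94) again — its k=1 value — and the period has length 4.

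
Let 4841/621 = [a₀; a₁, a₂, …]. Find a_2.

3

4841 = 7·621 + 494   →  a_0 = 7
621 = 1·494 + 127   →  a_1 = 1
494 = 3·127 + 113   →  a_2 = 3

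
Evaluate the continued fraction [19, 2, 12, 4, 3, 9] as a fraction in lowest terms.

60019/3081

Using pₖ = aₖpₖ₋₁ + pₖ₋₂ and qₖ = aₖqₖ₋₁ + qₖ₋₂:
  k=0: a=19, p=19, q=1
  k=1: a=2, p=39, q=2
  k=2: a=12, p=487, q=25
  k=3: a=4, p=1987, q=102
  k=4: a=3, p=6448, q=331
  k=5: a=9, p=60019, q=3081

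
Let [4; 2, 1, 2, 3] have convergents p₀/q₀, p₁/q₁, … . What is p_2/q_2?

Using pₖ = aₖpₖ₋₁ + pₖ₋₂, qₖ = aₖqₖ₋₁ + qₖ₋₂ (with p₋₁=1, p₋₂=0, q₋₁=0, q₋₂=1):
  k=0: a=4, p=4, q=1
  k=1: a=2, p=9, q=2
  k=2: a=1, p=13, q=3

13/3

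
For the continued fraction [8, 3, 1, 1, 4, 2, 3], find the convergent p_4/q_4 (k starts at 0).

Using pₖ = aₖpₖ₋₁ + pₖ₋₂, qₖ = aₖqₖ₋₁ + qₖ₋₂ (with p₋₁=1, p₋₂=0, q₋₁=0, q₋₂=1):
  k=0: a=8, p=8, q=1
  k=1: a=3, p=25, q=3
  k=2: a=1, p=33, q=4
  k=3: a=1, p=58, q=7
  k=4: a=4, p=265, q=32

265/32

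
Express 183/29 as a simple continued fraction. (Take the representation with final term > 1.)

183 = 6·29 + 9
29 = 3·9 + 2
9 = 4·2 + 1
2 = 2·1 + 0  (stop)
So 183/29 = [6; 3, 4, 2].

[6; 3, 4, 2]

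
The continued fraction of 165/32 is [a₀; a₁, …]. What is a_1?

6

165 = 5·32 + 5   →  a_0 = 5
32 = 6·5 + 2   →  a_1 = 6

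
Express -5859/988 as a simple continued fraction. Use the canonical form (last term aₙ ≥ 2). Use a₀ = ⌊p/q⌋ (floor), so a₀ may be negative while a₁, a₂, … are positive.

-5859 = -6·988 + 69
988 = 14·69 + 22
69 = 3·22 + 3
22 = 7·3 + 1
3 = 3·1 + 0  (stop)
So -5859/988 = [-6; 14, 3, 7, 3].

[-6; 14, 3, 7, 3]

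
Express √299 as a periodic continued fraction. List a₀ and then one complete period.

[17; 3, 2, 3, 34]

a₀ = ⌊√299⌋ = 17.
With m₀=0, d₀=1 and mₖ₊₁ = dₖaₖ − mₖ, dₖ₊₁ = (n − mₖ₊₁²)/dₖ, aₖ₊₁ = ⌊(a₀+mₖ₊₁)/dₖ₊₁⌋:
  k=1: m=17, d=10, a=3
  k=2: m=13, d=13, a=2
  k=3: m=13, d=10, a=3
  k=4: m=17, d=1, a=34
d=1 and a=2a₀=34 at k=4, so the next step gives (m, d) = (17, 10) again — its k=1 value — and the period has length 4.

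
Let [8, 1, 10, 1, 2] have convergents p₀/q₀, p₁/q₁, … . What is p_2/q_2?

98/11

Using pₖ = aₖpₖ₋₁ + pₖ₋₂, qₖ = aₖqₖ₋₁ + qₖ₋₂ (with p₋₁=1, p₋₂=0, q₋₁=0, q₋₂=1):
  k=0: a=8, p=8, q=1
  k=1: a=1, p=9, q=1
  k=2: a=10, p=98, q=11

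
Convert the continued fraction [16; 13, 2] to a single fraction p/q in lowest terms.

434/27

Fold from the inside: start with 2/1.
  13 + 1/2 = 27/2
  16 + 2/27 = 434/27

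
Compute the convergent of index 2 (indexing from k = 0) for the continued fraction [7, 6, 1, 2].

50/7

Using pₖ = aₖpₖ₋₁ + pₖ₋₂, qₖ = aₖqₖ₋₁ + qₖ₋₂ (with p₋₁=1, p₋₂=0, q₋₁=0, q₋₂=1):
  k=0: a=7, p=7, q=1
  k=1: a=6, p=43, q=6
  k=2: a=1, p=50, q=7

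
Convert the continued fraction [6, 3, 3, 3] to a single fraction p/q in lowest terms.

Using pₖ = aₖpₖ₋₁ + pₖ₋₂ and qₖ = aₖqₖ₋₁ + qₖ₋₂:
  k=0: a=6, p=6, q=1
  k=1: a=3, p=19, q=3
  k=2: a=3, p=63, q=10
  k=3: a=3, p=208, q=33

208/33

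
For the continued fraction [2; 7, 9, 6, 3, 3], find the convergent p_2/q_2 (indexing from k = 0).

Using pₖ = aₖpₖ₋₁ + pₖ₋₂, qₖ = aₖqₖ₋₁ + qₖ₋₂ (with p₋₁=1, p₋₂=0, q₋₁=0, q₋₂=1):
  k=0: a=2, p=2, q=1
  k=1: a=7, p=15, q=7
  k=2: a=9, p=137, q=64

137/64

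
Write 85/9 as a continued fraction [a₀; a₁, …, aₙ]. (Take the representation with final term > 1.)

[9; 2, 4]

85 = 9*9 + 4
9 = 2*4 + 1
4 = 4*1 + 0  (stop)
So 85/9 = [9; 2, 4].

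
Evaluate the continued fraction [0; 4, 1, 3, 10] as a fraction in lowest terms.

41/195

Using pₖ = aₖpₖ₋₁ + pₖ₋₂ and qₖ = aₖqₖ₋₁ + qₖ₋₂:
  k=0: a=0, p=0, q=1
  k=1: a=4, p=1, q=4
  k=2: a=1, p=1, q=5
  k=3: a=3, p=4, q=19
  k=4: a=10, p=41, q=195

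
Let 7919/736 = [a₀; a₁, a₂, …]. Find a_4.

3

7919 = 10·736 + 559   →  a_0 = 10
736 = 1·559 + 177   →  a_1 = 1
559 = 3·177 + 28   →  a_2 = 3
177 = 6·28 + 9   →  a_3 = 6
28 = 3·9 + 1   →  a_4 = 3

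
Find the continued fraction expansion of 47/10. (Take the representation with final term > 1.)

47 = 4×10 + 7
10 = 1×7 + 3
7 = 2×3 + 1
3 = 3×1 + 0  (stop)
So 47/10 = [4; 1, 2, 3].

[4; 1, 2, 3]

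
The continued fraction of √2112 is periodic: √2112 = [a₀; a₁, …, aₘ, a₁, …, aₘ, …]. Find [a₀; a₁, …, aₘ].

a₀ = ⌊√2112⌋ = 45.
With m₀=0, d₀=1 and mₖ₊₁ = dₖaₖ − mₖ, dₖ₊₁ = (n − mₖ₊₁²)/dₖ, aₖ₊₁ = ⌊(a₀+mₖ₊₁)/dₖ₊₁⌋:
  k=1: m=45, d=87, a=1
  k=2: m=42, d=4, a=21
  k=3: m=42, d=87, a=1
  k=4: m=45, d=1, a=90
d=1 and a=2a₀=90 at k=4, so the next step gives (m, d) = (45, 87) again — its k=1 value — and the period has length 4.

[45; 1, 21, 1, 90]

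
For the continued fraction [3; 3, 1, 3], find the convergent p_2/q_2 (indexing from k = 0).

13/4

Using pₖ = aₖpₖ₋₁ + pₖ₋₂, qₖ = aₖqₖ₋₁ + qₖ₋₂ (with p₋₁=1, p₋₂=0, q₋₁=0, q₋₂=1):
  k=0: a=3, p=3, q=1
  k=1: a=3, p=10, q=3
  k=2: a=1, p=13, q=4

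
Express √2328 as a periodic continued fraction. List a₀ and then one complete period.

a₀ = ⌊√2328⌋ = 48.

[48; 4, 96]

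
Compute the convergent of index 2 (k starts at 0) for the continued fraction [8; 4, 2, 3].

Using pₖ = aₖpₖ₋₁ + pₖ₋₂, qₖ = aₖqₖ₋₁ + qₖ₋₂ (with p₋₁=1, p₋₂=0, q₋₁=0, q₋₂=1):
  k=0: a=8, p=8, q=1
  k=1: a=4, p=33, q=4
  k=2: a=2, p=74, q=9

74/9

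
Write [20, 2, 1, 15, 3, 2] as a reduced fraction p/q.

Fold from the inside: start with 2/1.
  3 + 1/2 = 7/2
  15 + 2/7 = 107/7
  1 + 7/107 = 114/107
  2 + 107/114 = 335/114
  20 + 114/335 = 6814/335

6814/335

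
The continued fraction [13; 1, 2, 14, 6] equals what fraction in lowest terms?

Fold from the inside: start with 6/1.
  14 + 1/6 = 85/6
  2 + 6/85 = 176/85
  1 + 85/176 = 261/176
  13 + 176/261 = 3569/261

3569/261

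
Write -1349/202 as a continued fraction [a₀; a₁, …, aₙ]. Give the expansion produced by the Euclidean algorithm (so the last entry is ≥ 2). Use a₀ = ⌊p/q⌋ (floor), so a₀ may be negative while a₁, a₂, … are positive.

[-7; 3, 9, 3, 2]

-1349 = -7×202 + 65
202 = 3×65 + 7
65 = 9×7 + 2
7 = 3×2 + 1
2 = 2×1 + 0  (stop)
So -1349/202 = [-7; 3, 9, 3, 2].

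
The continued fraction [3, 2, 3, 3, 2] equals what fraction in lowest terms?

Fold from the inside: start with 2/1.
  3 + 1/2 = 7/2
  3 + 2/7 = 23/7
  2 + 7/23 = 53/23
  3 + 23/53 = 182/53

182/53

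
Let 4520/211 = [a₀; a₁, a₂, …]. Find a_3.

4520 = 21·211 + 89   →  a_0 = 21
211 = 2·89 + 33   →  a_1 = 2
89 = 2·33 + 23   →  a_2 = 2
33 = 1·23 + 10   →  a_3 = 1

1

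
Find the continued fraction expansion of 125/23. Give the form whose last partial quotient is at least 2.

125 = 5×23 + 10
23 = 2×10 + 3
10 = 3×3 + 1
3 = 3×1 + 0  (stop)
So 125/23 = [5; 2, 3, 3].

[5; 2, 3, 3]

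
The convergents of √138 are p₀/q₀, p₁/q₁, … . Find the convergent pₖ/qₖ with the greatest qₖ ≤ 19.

√138 = [11; 1, 2, 1, 22, …] (period length 4).
Convergents:
  p_0/q_0 = 11/1
  p_1/q_1 = 12/1
  p_2/q_2 = 35/3
  p_3/q_3 = 47/4
  p_4/q_4 = 1069/91
q_3 = 4 ≤ 19 < 91 = q_4, so the answer is 47/4.

47/4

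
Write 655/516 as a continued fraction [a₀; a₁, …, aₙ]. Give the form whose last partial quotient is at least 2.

[1; 3, 1, 2, 2, 9, 2]

655 = 1×516 + 139
516 = 3×139 + 99
139 = 1×99 + 40
99 = 2×40 + 19
40 = 2×19 + 2
19 = 9×2 + 1
2 = 2×1 + 0  (stop)
So 655/516 = [1; 3, 1, 2, 2, 9, 2].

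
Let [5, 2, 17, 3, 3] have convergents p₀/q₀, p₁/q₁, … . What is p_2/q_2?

Using pₖ = aₖpₖ₋₁ + pₖ₋₂, qₖ = aₖqₖ₋₁ + qₖ₋₂ (with p₋₁=1, p₋₂=0, q₋₁=0, q₋₂=1):
  k=0: a=5, p=5, q=1
  k=1: a=2, p=11, q=2
  k=2: a=17, p=192, q=35

192/35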